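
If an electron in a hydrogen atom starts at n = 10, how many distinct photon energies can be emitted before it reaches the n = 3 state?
28

The electron can occupy levels n = 3, 4, ..., 10 during de-excitation — that is m = 10 - 3 + 1 = 8 distinct levels.

The number of distinct spectral lines equals the number of ways to choose 2 of these m levels (each pair gives one possible emission transition):

Number of lines = m(m-1)/2 = 8×7/2 = 28

These correspond to all possible transitions between the 8 levels:
10 → 9, 10 → 8, 10 → 7, 10 → 6, 10 → 5, 10 → 4, 10 → 3, 9 → 8...

Each transition produces a photon with a unique energy (and thus wavelength). This count does not depend on Z.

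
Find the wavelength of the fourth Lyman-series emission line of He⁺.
23.730863 nm

The lines of a series are numbered from the longest wavelength (smallest ΔE) outward; the fourth line is the transition from n = n_f + 4 to n_f.
The Lyman series has all transitions ending at n_f = 1.

For He⁺ (Z = 2), the fourth line (δ-line) is the jump from n = 5 to n = 1:
E_5 = -13.6057 × 2² / 5² = -2.17691200 eV
E_1 = -13.6057 × 2² / 1² = -54.42280000 eV
ΔE = E_5 - E_1 = 52.24588800 eV

λ = hc/E = 1239.84 eV·nm / 52.24588800 eV
λ = 23.730863 nm

This is the δ-line of the Lyman series in He⁺.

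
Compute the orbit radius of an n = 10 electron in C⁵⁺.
0.8820 nm (or 8.8196 Å)

The Bohr radius formula is:
r_n = n² a₀ / Z

where a₀ = 0.0529177 nm is the Bohr radius.

For C⁵⁺ (Z = 6) at n = 10:
r_10 = 10² × 0.0529177 nm / 6
r_10 = 100 × 0.0529177 nm / 6
r_10 = 5.29177 nm / 6
r_10 = 0.8820 nm

The electron orbits at approximately 0.8820 nm from the nucleus.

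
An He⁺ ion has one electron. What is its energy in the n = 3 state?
-6.046978 eV

For hydrogen-like ions, the energy levels scale with Z²:
E_n = -13.6057 Z² / n² eV

For He⁺ (Z = 2) at n = 3:
E_3 = -13.6057 × 2² / 3²
E_3 = -13.6057 × 4 / 9
E_3 = -54.4228 / 9
E_3 = -6.046978 eV

The energy is 4 times more negative than hydrogen at the same n due to the stronger nuclear charge.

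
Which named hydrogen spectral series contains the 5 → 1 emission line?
Lyman series

The spectral series in hydrogen are named based on the final (lower) energy level:
- Lyman series: n_final = 1 (ultraviolet)
- Balmer series: n_final = 2 (visible/near-UV)
- Paschen series: n_final = 3 (infrared)
- Brackett series: n_final = 4 (infrared)
- Pfund series: n_final = 5 (far infrared)

Since this transition ends at n = 1, it belongs to the Lyman series.

For reference, this 5 → 1 line has photon energy
ΔE = 13.6057 eV × (1/1² - 1/5²) = 13.06147 eV,
corresponding to wavelength λ = hc/ΔE = 1239.84 eV·nm / 13.06147 eV = 94.923 nm in the ultraviolet region.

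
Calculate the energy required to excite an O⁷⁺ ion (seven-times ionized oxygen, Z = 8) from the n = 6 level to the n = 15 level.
20.318 eV

The energy levels of a hydrogen-like atom are E_n = -13.6057 Z² eV / n².

Energy at n = 6: E_6 = -13.6057 × 8² / 6² = -24.187911 eV
Energy at n = 15: E_15 = -13.6057 × 8² / 15² = -3.870066 eV

The excitation energy is the difference:
ΔE = E_15 - E_6
ΔE = -3.870066 - (-24.187911)
ΔE = 20.318 eV

Since this is positive, energy must be absorbed (photon absorption).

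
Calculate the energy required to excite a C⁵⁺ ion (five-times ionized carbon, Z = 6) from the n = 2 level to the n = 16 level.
120.54 eV

The energy levels of a hydrogen-like atom are E_n = -13.6057 Z² eV / n².

Energy at n = 2: E_2 = -13.6057 × 6² / 2² = -122.45130 eV
Energy at n = 16: E_16 = -13.6057 × 6² / 16² = -1.91330 eV

The excitation energy is the difference:
ΔE = E_16 - E_2
ΔE = -1.91330 - (-122.45130)
ΔE = 120.54 eV

Since this is positive, energy must be absorbed (photon absorption).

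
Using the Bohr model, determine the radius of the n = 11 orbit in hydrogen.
6.403044 nm (or 64.030442 Å)

The Bohr radius formula is:
r_n = n² a₀ / Z

where a₀ = 0.052917721 nm is the Bohr radius.

For H (Z = 1) at n = 11:
r_11 = 11² × 0.052917721 nm / 1
r_11 = 121 × 0.052917721 nm / 1
r_11 = 6.4030442 nm / 1
r_11 = 6.403044 nm

The electron orbits at approximately 6.403044 nm from the nucleus.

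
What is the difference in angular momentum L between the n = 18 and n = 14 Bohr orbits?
4.218e-34 J·s (or 4ℏ)

In the Bohr model, L_n = nℏ where ℏ = 1.05457e-34 J·s.

L_18 = 18ℏ = 1.89823e-33 J·s
L_14 = 14ℏ = 1.47640e-33 J·s

ΔL = L_18 - L_14 = (18 - 14)ℏ = 4ℏ
ΔL = 4 × 1.05457e-34 J·s = 4.218e-34 J·s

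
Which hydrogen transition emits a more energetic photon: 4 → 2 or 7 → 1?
7 → 1

Calculate the energy for each transition:

Transition 4 → 2:
ΔE₁ = |E_2 - E_4| = |-13.6057/2² - (-13.6057/4²)|
ΔE₁ = |-3.40142500000 - (-0.85035625000)| = 2.55106875 eV

Transition 7 → 1:
ΔE₂ = |E_1 - E_7| = |-13.6057/1² - (-13.6057/7²)|
ΔE₂ = |-13.60570000000 - (-0.27766734694)| = 13.32803265 eV

Since 13.32803265 eV > 2.55106875 eV, the transition 7 → 1 emits the more energetic photon.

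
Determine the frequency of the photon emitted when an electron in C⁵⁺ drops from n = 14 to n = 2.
2.900e+16 Hz

First, find the transition energy:
E_14 = -13.6057 × 6² / 14² = -2.4990 eV
E_2 = -13.6057 × 6² / 2² = -122.4513 eV
|ΔE| = |E_2 - E_14| = 119.9523 eV

Convert to Joules: E = 119.9523 eV × (1.602177 × 10⁻¹⁹ J/eV) = 1.92185e-17 J

Using E = hf:
f = E/h = 1.92185e-17 J / (6.62607 × 10⁻³⁴ J·s)
f = 2.900e+16 Hz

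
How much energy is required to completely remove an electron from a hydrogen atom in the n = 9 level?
0.168 eV

The ionization energy is the energy needed to remove the electron completely (n → ∞).

For hydrogen, E_n = -13.6057 eV / n².

At n = 9: E_9 = -13.6057 / 9² = -0.167972 eV
At n = ∞: E_∞ = 0 eV

Ionization energy = E_∞ - E_9 = 0 - (-0.167972) = 0.167972 eV
Ionization energy ≈ 0.168 eV

This is also called the binding energy of the electron in state n = 9.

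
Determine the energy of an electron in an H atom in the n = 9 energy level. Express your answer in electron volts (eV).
-0.16797 eV

The energy levels of a hydrogen-like atom are given by:
E_n = -13.6057 eV / n²

For n = 9:
E_9 = -13.6057 eV / 9²
E_9 = -13.6057 eV / 81
E_9 = -0.16797 eV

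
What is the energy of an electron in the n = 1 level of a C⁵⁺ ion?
-489.805 eV

For hydrogen-like ions, the energy levels scale with Z²:
E_n = -13.6057 Z² / n² eV

For C⁵⁺ (Z = 6) at n = 1:
E_1 = -13.6057 × 6² / 1²
E_1 = -13.6057 × 36 / 1
E_1 = -489.8052 / 1
E_1 = -489.805 eV

The energy is 36 times more negative than hydrogen at the same n due to the stronger nuclear charge.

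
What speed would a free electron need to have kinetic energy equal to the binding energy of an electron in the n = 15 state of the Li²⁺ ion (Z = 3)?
4.37539e+05 m/s (or 0.1459% of c)

The binding energy at n = 15 for Li²⁺ is:
E_15 = -13.6057 × 3²/15² = -0.544228000 eV
|E_15| = 0.544228000 eV

Convert to Joules:
KE = 0.544228000 eV × (1.602177 × 10⁻¹⁹ J/eV) = 8.7194958e-20 J

Using KE = ½mv²:
v = √(2·KE/m_e)
v = √(2 × 8.7194958e-20 J / 9.10938 × 10⁻³¹ kg)
v = 4.37539e+05 m/s

This is approximately 0.1459% the speed of light.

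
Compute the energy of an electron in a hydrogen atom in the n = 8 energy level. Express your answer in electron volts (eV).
-0.213 eV

The energy levels of a hydrogen-like atom are given by:
E_n = -13.6057 eV / n²

For n = 8:
E_8 = -13.6057 eV / 8²
E_8 = -13.6057 eV / 64
E_8 = -0.213 eV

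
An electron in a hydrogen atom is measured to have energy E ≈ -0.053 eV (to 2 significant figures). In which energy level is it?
n = 16

The exact energy levels follow E_n = -13.6057 eV / n².

The measured value (-0.053 eV) is reported to only 2 significant figures, so we must test candidate n values and see which one matches to that precision.

Candidate energies:
  n = 14:  E = -13.6057/14² = -0.069417 eV
  n = 15:  E = -13.6057/15² = -0.060470 eV
  n = 16:  E = -13.6057/16² = -0.053147 eV  ← matches
  n = 17:  E = -13.6057/17² = -0.047079 eV
  n = 18:  E = -13.6057/18² = -0.041993 eV

Checking against the measurement of -0.053 eV (2 sig figs), only n = 16 agrees:
E_16 = -0.053147 eV, which rounds to -0.053 eV ✓

Therefore n = 16.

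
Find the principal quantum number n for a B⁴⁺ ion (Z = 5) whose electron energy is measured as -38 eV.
n = 3

The exact energy levels follow E_n = -13.6057 Z² / n² eV with Z = 5.

The measured value (-38 eV) is reported to only 2 significant figures, so we must test candidate n values and see which one matches to that precision.

Candidate energies:
  n = 1:  E = -13.6057 × 5² / 1² = -340.142500 eV
  n = 2:  E = -13.6057 × 5² / 2² = -85.035625 eV
  n = 3:  E = -13.6057 × 5² / 3² = -37.793611 eV  ← matches
  n = 4:  E = -13.6057 × 5² / 4² = -21.258906 eV
  n = 5:  E = -13.6057 × 5² / 5² = -13.605700 eV

Checking against the measurement of -38 eV (2 sig figs), only n = 3 agrees:
E_3 = -37.793611 eV, which rounds to -38 eV ✓

Therefore n = 3.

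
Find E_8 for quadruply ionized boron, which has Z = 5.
-5.31473 eV

For hydrogen-like ions, the energy levels scale with Z²:
E_n = -13.6057 Z² / n² eV

For B⁴⁺ (Z = 5) at n = 8:
E_8 = -13.6057 × 5² / 8²
E_8 = -13.6057 × 25 / 64
E_8 = -340.1425 / 64
E_8 = -5.31473 eV

The energy is 25 times more negative than hydrogen at the same n due to the stronger nuclear charge.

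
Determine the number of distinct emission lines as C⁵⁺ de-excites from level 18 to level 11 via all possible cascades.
28

The electron can occupy levels n = 11, 12, ..., 18 during de-excitation — that is m = 18 - 11 + 1 = 8 distinct levels.

The number of distinct spectral lines equals the number of ways to choose 2 of these m levels (each pair gives one possible emission transition):

Number of lines = m(m-1)/2 = 8×7/2 = 28

These correspond to all possible transitions between the 8 levels:
18 → 17, 18 → 16, 18 → 15, 18 → 14, 18 → 13, 18 → 12, 18 → 11, 17 → 16...

Each transition produces a photon with a unique energy (and thus wavelength). This count does not depend on Z.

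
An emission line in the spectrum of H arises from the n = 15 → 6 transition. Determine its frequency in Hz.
7.676e+13 Hz

First, find the transition energy:
E_15 = -13.6057 / 15² = -0.0604698 eV
E_6 = -13.6057 / 6² = -0.3779361 eV
|ΔE| = |E_6 - E_15| = 0.3174663 eV

Convert to Joules: E = 0.3174663 eV × (1.602177 × 10⁻¹⁹ J/eV) = 5.08637e-20 J

Using E = hf:
f = E/h = 5.08637e-20 J / (6.62607 × 10⁻³⁴ J·s)
f = 7.676e+13 Hz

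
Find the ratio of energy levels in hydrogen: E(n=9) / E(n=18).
4.000

Using E_n = -13.6057 Z² / n² eV with Z = 1:

E_9 = -13.6057 / 9² = -13.6057 / 81 = -0.167971605 eV
E_18 = -13.6057 / 18² = -13.6057 / 324 = -0.041992901 eV

The ratio is:
E_9/E_18 = (-0.167971605) / (-0.041992901)
E_9/E_18 = (-13.6057/81) / (-13.6057/324)
E_9/E_18 = 324/81
E_9/E_18 = 4.000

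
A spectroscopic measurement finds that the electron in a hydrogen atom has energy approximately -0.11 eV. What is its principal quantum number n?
n = 11

The exact energy levels follow E_n = -13.6057 eV / n².

The measured value (-0.11 eV) is reported to only 2 significant figures, so we must test candidate n values and see which one matches to that precision.

Candidate energies:
  n = 9:  E = -13.6057/9² = -0.16797 eV
  n = 10:  E = -13.6057/10² = -0.13606 eV
  n = 11:  E = -13.6057/11² = -0.11244 eV  ← matches
  n = 12:  E = -13.6057/12² = -0.09448 eV
  n = 13:  E = -13.6057/13² = -0.08051 eV

Checking against the measurement of -0.11 eV (2 sig figs), only n = 11 agrees:
E_11 = -0.11244 eV, which rounds to -0.11 eV ✓

Therefore n = 11.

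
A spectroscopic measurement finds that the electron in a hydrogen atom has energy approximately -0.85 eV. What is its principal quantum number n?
n = 4

The exact energy levels follow E_n = -13.6057 eV / n².

The measured value (-0.85 eV) is reported to only 2 significant figures, so we must test candidate n values and see which one matches to that precision.

Candidate energies:
  n = 2:  E = -13.6057/2² = -3.40143 eV
  n = 3:  E = -13.6057/3² = -1.51174 eV
  n = 4:  E = -13.6057/4² = -0.85036 eV  ← matches
  n = 5:  E = -13.6057/5² = -0.54423 eV
  n = 6:  E = -13.6057/6² = -0.37794 eV

Checking against the measurement of -0.85 eV (2 sig figs), only n = 4 agrees:
E_4 = -0.85036 eV, which rounds to -0.85 eV ✓

Therefore n = 4.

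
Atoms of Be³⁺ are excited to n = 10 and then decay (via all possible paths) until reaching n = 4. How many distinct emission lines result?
21

The electron can occupy levels n = 4, 5, ..., 10 during de-excitation — that is m = 10 - 4 + 1 = 7 distinct levels.

The number of distinct spectral lines equals the number of ways to choose 2 of these m levels (each pair gives one possible emission transition):

Number of lines = m(m-1)/2 = 7×6/2 = 21

These correspond to all possible transitions between the 7 levels:
10 → 9, 10 → 8, 10 → 7, 10 → 6, 10 → 5, 10 → 4, 9 → 8, 9 → 7...

Each transition produces a photon with a unique energy (and thus wavelength). This count does not depend on Z.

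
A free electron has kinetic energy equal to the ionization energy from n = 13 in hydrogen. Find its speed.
1.68284e+05 m/s (or 0.056134% of c)

The binding energy at n = 13 for hydrogen is:
E_13 = -13.6057/13² = -0.0805071006 eV
|E_13| = 0.0805071006 eV

Convert to Joules:
KE = 0.0805071006 eV × (1.602177 × 10⁻¹⁹ J/eV) = 1.2898662e-20 J

Using KE = ½mv²:
v = √(2·KE/m_e)
v = √(2 × 1.2898662e-20 J / 9.10938 × 10⁻³¹ kg)
v = 1.68284e+05 m/s

This is approximately 0.056134% the speed of light.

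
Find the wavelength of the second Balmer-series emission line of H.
486.00807 nm

The lines of a series are numbered from the longest wavelength (smallest ΔE) outward; the second line is the transition from n = n_f + 2 to n_f.
The Balmer series has all transitions ending at n_f = 2.

For H, the second line (β-line) is the jump from n = 4 to n = 2:
E_4 = -13.6057 / 4² = -0.850356250 eV
E_2 = -13.6057 / 2² = -3.401425000 eV
ΔE = E_4 - E_2 = 2.551068750 eV

λ = hc/E = 1239.84 eV·nm / 2.551068750 eV
λ = 486.00807 nm

This is the β-line of the Balmer series in H.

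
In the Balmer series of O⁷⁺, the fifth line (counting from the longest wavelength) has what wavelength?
6.201665 nm

The lines of a series are numbered from the longest wavelength (smallest ΔE) outward; the fifth line is the transition from n = n_f + 5 to n_f.
The Balmer series has all transitions ending at n_f = 2.

For O⁷⁺ (Z = 8), the fifth line (ε-line) is the jump from n = 7 to n = 2:
E_7 = -13.6057 × 8² / 7² = -17.77071020 eV
E_2 = -13.6057 × 8² / 2² = -217.69120000 eV
ΔE = E_7 - E_2 = 199.92048980 eV

λ = hc/E = 1239.84 eV·nm / 199.92048980 eV
λ = 6.201665 nm

This is the ε-line of the Balmer series in O⁷⁺.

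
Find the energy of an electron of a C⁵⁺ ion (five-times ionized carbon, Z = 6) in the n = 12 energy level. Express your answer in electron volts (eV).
-3.40143 eV

The energy levels of a hydrogen-like atom are given by:
E_n = -13.6057 Z² / n² eV  (with Z = 6 for C⁵⁺)

For n = 12:
E_12 = -13.6057 × 6² / 12²
E_12 = -13.6057 × 36 / 144
E_12 = -3.40143 eV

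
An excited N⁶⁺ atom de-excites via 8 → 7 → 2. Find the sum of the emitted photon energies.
156.253 eV

The energy levels of N⁶⁺ are E_n = -13.6057 × 7² / n² eV.

First transition (8 → 7):
ΔE₁ = |E_7 - E_8|
ΔE₁ = |-13.605700000 - (-10.416864063)| = 3.188836 eV

Second transition (7 → 2):
ΔE₂ = |E_2 - E_7|
ΔE₂ = |-166.669825000 - (-13.605700000)| = 153.064125 eV

Total energy released:
E_total = ΔE₁ + ΔE₂ = 3.188836 + 153.064125 = 156.253 eV

Note: This equals the direct transition 8 → 2: 156.253 eV ✓
Energy is conserved regardless of the path taken.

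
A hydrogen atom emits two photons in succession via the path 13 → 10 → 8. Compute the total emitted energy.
0.132 eV

The energy levels of hydrogen are E_n = -13.6057 / n² eV.

First transition (13 → 10):
ΔE₁ = |E_10 - E_13|
ΔE₁ = |-0.136057000 - (-0.080507101)| = 0.055550 eV

Second transition (10 → 8):
ΔE₂ = |E_8 - E_10|
ΔE₂ = |-0.212589063 - (-0.136057000)| = 0.076532 eV

Total energy released:
E_total = ΔE₁ + ΔE₂ = 0.055550 + 0.076532 = 0.132 eV

Note: This equals the direct transition 13 → 8: 0.132 eV ✓
Energy is conserved regardless of the path taken.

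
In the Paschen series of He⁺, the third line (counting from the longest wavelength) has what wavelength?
273.379539 nm

The lines of a series are numbered from the longest wavelength (smallest ΔE) outward; the third line is the transition from n = n_f + 3 to n_f.
The Paschen series has all transitions ending at n_f = 3.

For He⁺ (Z = 2), the third line (γ-line) is the jump from n = 6 to n = 3:
E_6 = -13.6057 × 2² / 6² = -1.5117444444 eV
E_3 = -13.6057 × 2² / 3² = -6.0469777778 eV
ΔE = E_6 - E_3 = 4.5352333334 eV

λ = hc/E = 1239.84 eV·nm / 4.5352333334 eV
λ = 273.379539 nm

This is the γ-line of the Paschen series in He⁺.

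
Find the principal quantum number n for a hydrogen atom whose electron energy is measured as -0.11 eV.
n = 11

The exact energy levels follow E_n = -13.6057 eV / n².

The measured value (-0.11 eV) is reported to only 2 significant figures, so we must test candidate n values and see which one matches to that precision.

Candidate energies:
  n = 9:  E = -13.6057/9² = -0.16797 eV
  n = 10:  E = -13.6057/10² = -0.13606 eV
  n = 11:  E = -13.6057/11² = -0.11244 eV  ← matches
  n = 12:  E = -13.6057/12² = -0.09448 eV
  n = 13:  E = -13.6057/13² = -0.08051 eV

Checking against the measurement of -0.11 eV (2 sig figs), only n = 11 agrees:
E_11 = -0.11244 eV, which rounds to -0.11 eV ✓

Therefore n = 11.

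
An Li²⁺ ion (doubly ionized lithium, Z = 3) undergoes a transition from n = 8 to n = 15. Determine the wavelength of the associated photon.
905.60510 nm

First, find the transition energy using E_n = -13.6057 Z² / n² eV:
E_8 = -13.6057 × 3² / 8² = -1.913301563 eV
E_15 = -13.6057 × 3² / 15² = -0.544228000 eV

Photon energy: |ΔE| = |E_15 - E_8| = 1.369073563 eV

Convert to wavelength using E = hc/λ with hc = 1239.84 eV·nm:
λ = hc/E = 1239.84 eV·nm / 1.369073563 eV
λ = 905.60510 nm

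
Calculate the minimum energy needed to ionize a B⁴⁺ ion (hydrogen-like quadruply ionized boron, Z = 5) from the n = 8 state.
5.31 eV

The ionization energy is the energy needed to remove the electron completely (n → ∞).

For a hydrogen-like ion with Z = 5, E_n = -13.6057 Z² / n² eV.

At n = 8: E_8 = -13.6057 × 5² / 8² = -5.31473 eV
At n = ∞: E_∞ = 0 eV

Ionization energy = E_∞ - E_8 = 0 - (-5.31473) = 5.31473 eV
Ionization energy ≈ 5.31 eV

This is also called the binding energy of the electron in state n = 8.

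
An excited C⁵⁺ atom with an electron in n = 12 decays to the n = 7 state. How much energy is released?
6.59460 eV

The energy levels are E_n = -13.6057 Z² eV / n².

Energy at n = 12: E_12 = -13.6057 × 6² / 12² = -3.40142500 eV
Energy at n = 7: E_7 = -13.6057 × 6² / 7² = -9.99602449 eV

For emission (electron falling to lower state), the photon energy is:
E_photon = E_12 - E_7 = |-3.40142500 - (-9.99602449)|
E_photon = 6.59460 eV

This energy is carried away by the emitted photon.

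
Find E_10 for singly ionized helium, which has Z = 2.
-0.544 eV

For hydrogen-like ions, the energy levels scale with Z²:
E_n = -13.6057 Z² / n² eV

For He⁺ (Z = 2) at n = 10:
E_10 = -13.6057 × 2² / 10²
E_10 = -13.6057 × 4 / 100
E_10 = -54.4228 / 100
E_10 = -0.544 eV

The energy is 4 times more negative than hydrogen at the same n due to the stronger nuclear charge.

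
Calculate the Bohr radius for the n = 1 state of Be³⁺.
0.013229 nm (or 0.132294 Å)

The Bohr radius formula is:
r_n = n² a₀ / Z

where a₀ = 0.052917721 nm is the Bohr radius.

For Be³⁺ (Z = 4) at n = 1:
r_1 = 1² × 0.052917721 nm / 4
r_1 = 1 × 0.052917721 nm / 4
r_1 = 0.0529177 nm / 4
r_1 = 0.013229 nm

The electron orbits at approximately 0.013229 nm from the nucleus.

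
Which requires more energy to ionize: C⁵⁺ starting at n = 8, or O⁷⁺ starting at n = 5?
O⁷⁺ at n = 5 (E = -34.831 eV)

Using E_n = -13.6057 Z² / n² eV:

C⁵⁺ (Z = 6) at n = 8:
E = -13.6057 × 6² / 8² = -13.6057 × 36 / 64 = -7.653206 eV

O⁷⁺ (Z = 8) at n = 5:
E = -13.6057 × 8² / 5² = -13.6057 × 64 / 25 = -34.830592 eV

Since -34.830592 eV < -7.653206 eV,
O⁷⁺ at n = 5 is more tightly bound (requires more energy to ionize).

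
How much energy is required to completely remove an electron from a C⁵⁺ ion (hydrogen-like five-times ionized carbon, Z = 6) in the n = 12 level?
3.40 eV

The ionization energy is the energy needed to remove the electron completely (n → ∞).

For a hydrogen-like ion with Z = 6, E_n = -13.6057 Z² / n² eV.

At n = 12: E_12 = -13.6057 × 6² / 12² = -3.40143 eV
At n = ∞: E_∞ = 0 eV

Ionization energy = E_∞ - E_12 = 0 - (-3.40143) = 3.40143 eV
Ionization energy ≈ 3.40 eV

This is also called the binding energy of the electron in state n = 12.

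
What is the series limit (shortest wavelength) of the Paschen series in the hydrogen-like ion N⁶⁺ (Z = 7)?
16.738 nm

The series limit corresponds to the transition from n = ∞ to n = 3.
This is the highest energy (shortest wavelength) transition in the Paschen series.

E_∞ = 0 eV
E_3 = -13.6057 × 7² / 3² = -74.07548 eV

Energy at series limit:
ΔE = E_∞ - E_3 = 0 - (-74.07548) = 74.07548 eV
λ = hc/E = 1239.84 eV·nm / 74.07548 eV = 16.738 nm

This energy equals the ionization energy from the n = 3 state of N⁶⁺.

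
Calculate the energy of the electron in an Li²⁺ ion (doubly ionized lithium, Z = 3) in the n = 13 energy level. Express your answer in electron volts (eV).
-0.725 eV

The energy levels of a hydrogen-like atom are given by:
E_n = -13.6057 Z² / n² eV  (with Z = 3 for Li²⁺)

For n = 13:
E_13 = -13.6057 × 3² / 13²
E_13 = -13.6057 × 9 / 169
E_13 = -0.725 eV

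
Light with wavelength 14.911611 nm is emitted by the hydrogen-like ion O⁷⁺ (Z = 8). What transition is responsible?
n = 8 → n = 3

First, find the photon energy from the wavelength (hc = 1239.84 eV·nm):
E = hc/λ = 1239.84 eV·nm / 14.911611 nm = 83.145946 eV

The energy levels of O⁷⁺ satisfy E_n = -13.6057 × 8² / n² eV, so an emission n_i → n_f releases
ΔE = 13.6057 × 8² × (1/n_f² − 1/n_i²) eV.

Setting ΔE equal to the photon energy:
1/n_f² − 1/n_i² = 83.145946 / (13.6057 × 8²) = 0.095486113

Since 1/n_i² must be positive, we need 1/n_f² > 0.095486113, i.e. n_f ≤ 3. For each allowed n_f, solve n_i = (1/n_f² − 0.095486113)^(−1/2) and check whether it is a whole number:
  n_f = 1: 1/n_i² = 1.000000000 − 0.095486113 = 0.904513887 → n_i = 1.051  (not an integer) ✗
  n_f = 2: 1/n_i² = 0.250000000 − 0.095486113 = 0.154513887 → n_i = 2.544  (not an integer) ✗
  n_f = 3: 1/n_i² = 0.111111111 − 0.095486113 = 0.015624998 → n_i = 8.000  → integer, n_i = 8 ✓

Only n_f = 3 gives an integer upper level, n_i = 8.

The transition is from n = 8 to n = 3 (emission).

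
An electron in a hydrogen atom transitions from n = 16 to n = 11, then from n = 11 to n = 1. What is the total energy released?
13.553 eV

The energy levels of hydrogen are E_n = -13.6057 / n² eV.

First transition (16 → 11):
ΔE₁ = |E_11 - E_16|
ΔE₁ = |-0.112443802 - (-0.053147266)| = 0.059297 eV

Second transition (11 → 1):
ΔE₂ = |E_1 - E_11|
ΔE₂ = |-13.605700000 - (-0.112443802)| = 13.493256 eV

Total energy released:
E_total = ΔE₁ + ΔE₂ = 0.059297 + 13.493256 = 13.553 eV

Note: This equals the direct transition 16 → 1: 13.553 eV ✓
Energy is conserved regardless of the path taken.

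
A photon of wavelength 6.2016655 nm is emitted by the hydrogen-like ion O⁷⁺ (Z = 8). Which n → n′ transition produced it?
n = 7 → n = 2

First, find the photon energy from the wavelength (hc = 1239.84 eV·nm):
E = hc/λ = 1239.84 eV·nm / 6.2016655 nm = 199.92049 eV

The energy levels of O⁷⁺ satisfy E_n = -13.6057 × 8² / n² eV, so an emission n_i → n_f releases
ΔE = 13.6057 × 8² × (1/n_f² − 1/n_i²) eV.

Setting ΔE equal to the photon energy:
1/n_f² − 1/n_i² = 199.92049 / (13.6057 × 8²) = 0.22959184

Since 1/n_i² must be positive, we need 1/n_f² > 0.22959184, i.e. n_f ≤ 2. For each allowed n_f, solve n_i = (1/n_f² − 0.22959184)^(−1/2) and check whether it is a whole number:
  n_f = 1: 1/n_i² = 1.00000000 − 0.22959184 = 0.77040816 → n_i = 1.139  (not an integer) ✗
  n_f = 2: 1/n_i² = 0.25000000 − 0.22959184 = 0.02040816 → n_i = 7.000  → integer, n_i = 7 ✓

Only n_f = 2 gives an integer upper level, n_i = 7.

The transition is from n = 7 to n = 2 (emission).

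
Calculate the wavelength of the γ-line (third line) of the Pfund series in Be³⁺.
233.66 nm

The lines of a series are numbered from the longest wavelength (smallest ΔE) outward; the third line is the transition from n = n_f + 3 to n_f.
The Pfund series has all transitions ending at n_f = 5.

For Be³⁺ (Z = 4), the third line (γ-line) is the jump from n = 8 to n = 5:
E_8 = -13.6057 × 4² / 8² = -3.401425 eV
E_5 = -13.6057 × 4² / 5² = -8.707648 eV
ΔE = E_8 - E_5 = 5.306223 eV

λ = hc/E = 1239.84 eV·nm / 5.306223 eV
λ = 233.66 nm

This is the γ-line of the Pfund series in Be³⁺.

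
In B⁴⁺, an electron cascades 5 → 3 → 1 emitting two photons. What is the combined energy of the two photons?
326.54 eV

The energy levels of B⁴⁺ are E_n = -13.6057 × 5² / n² eV.

First transition (5 → 3):
ΔE₁ = |E_3 - E_5|
ΔE₁ = |-37.79361111 - (-13.60570000)| = 24.18791 eV

Second transition (3 → 1):
ΔE₂ = |E_1 - E_3|
ΔE₂ = |-340.14250000 - (-37.79361111)| = 302.34889 eV

Total energy released:
E_total = ΔE₁ + ΔE₂ = 24.18791 + 302.34889 = 326.54 eV

Note: This equals the direct transition 5 → 1: 326.54 eV ✓
Energy is conserved regardless of the path taken.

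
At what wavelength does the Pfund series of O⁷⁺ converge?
35.596294 nm

The series limit corresponds to the transition from n = ∞ to n = 5.
This is the highest energy (shortest wavelength) transition in the Pfund series.

E_∞ = 0 eV
E_5 = -13.6057 × 8² / 5² = -34.83059200 eV

Energy at series limit:
ΔE = E_∞ - E_5 = 0 - (-34.83059200) = 34.83059200 eV
λ = hc/E = 1239.84 eV·nm / 34.83059200 eV = 35.596294 nm

This energy equals the ionization energy from the n = 5 state of O⁷⁺.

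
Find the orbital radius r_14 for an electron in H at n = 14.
10.37187 nm (or 103.71873 Å)

The Bohr radius formula is:
r_n = n² a₀ / Z

where a₀ = 0.05291772 nm is the Bohr radius.

For H (Z = 1) at n = 14:
r_14 = 14² × 0.05291772 nm / 1
r_14 = 196 × 0.05291772 nm / 1
r_14 = 10.371873 nm / 1
r_14 = 10.37187 nm

The electron orbits at approximately 10.37187 nm from the nucleus.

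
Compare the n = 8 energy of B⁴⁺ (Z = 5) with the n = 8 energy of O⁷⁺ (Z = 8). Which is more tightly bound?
O⁷⁺ at n = 8 (E = -13.606 eV)

Using E_n = -13.6057 Z² / n² eV:

B⁴⁺ (Z = 5) at n = 8:
E = -13.6057 × 5² / 8² = -13.6057 × 25 / 64 = -5.314727 eV

O⁷⁺ (Z = 8) at n = 8:
E = -13.6057 × 8² / 8² = -13.6057 × 64 / 64 = -13.605700 eV

Since -13.605700 eV < -5.314727 eV,
O⁷⁺ at n = 8 is more tightly bound (requires more energy to ionize).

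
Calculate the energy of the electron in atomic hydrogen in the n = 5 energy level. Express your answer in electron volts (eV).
-0.5442 eV

The energy levels of a hydrogen-like atom are given by:
E_n = -13.6057 eV / n²

For n = 5:
E_5 = -13.6057 eV / 5²
E_5 = -13.6057 eV / 25
E_5 = -0.5442 eV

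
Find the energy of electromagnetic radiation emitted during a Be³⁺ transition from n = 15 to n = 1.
216.723684 eV

The energy levels are E_n = -13.6057 Z² eV / n².

Energy at n = 15: E_15 = -13.6057 × 4² / 15² = -0.967516444 eV
Energy at n = 1: E_1 = -13.6057 × 4² / 1² = -217.691200000 eV

For emission (electron falling to lower state), the photon energy is:
E_photon = E_15 - E_1 = |-0.967516444 - (-217.691200000)|
E_photon = 216.723684 eV

This energy is carried away by the emitted photon.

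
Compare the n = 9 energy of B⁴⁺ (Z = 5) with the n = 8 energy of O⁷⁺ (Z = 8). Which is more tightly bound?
O⁷⁺ at n = 8 (E = -13.605700 eV)

Using E_n = -13.6057 Z² / n² eV:

B⁴⁺ (Z = 5) at n = 9:
E = -13.6057 × 5² / 9² = -13.6057 × 25 / 81 = -4.199290123 eV

O⁷⁺ (Z = 8) at n = 8:
E = -13.6057 × 8² / 8² = -13.6057 × 64 / 64 = -13.605700000 eV

Since -13.605700000 eV < -4.199290123 eV,
O⁷⁺ at n = 8 is more tightly bound (requires more energy to ionize).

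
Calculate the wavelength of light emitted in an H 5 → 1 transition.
94.92 nm

First, find the transition energy using E_n = -13.6057 / n² eV:
E_5 = -13.6057 / 5² = -0.5442 eV
E_1 = -13.6057 / 1² = -13.6057 eV

Photon energy: |ΔE| = |E_1 - E_5| = 13.0615 eV

Convert to wavelength using E = hc/λ with hc = 1239.84 eV·nm:
λ = hc/E = 1239.84 eV·nm / 13.0615 eV
λ = 94.92 nm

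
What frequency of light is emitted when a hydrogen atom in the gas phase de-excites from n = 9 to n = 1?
3.249e+15 Hz

First, find the transition energy:
E_9 = -13.6057 / 9² = -0.1679716 eV
E_1 = -13.6057 / 1² = -13.6057000 eV
|ΔE| = |E_1 - E_9| = 13.4377284 eV

Convert to Joules: E = 13.4377284 eV × (1.602177 × 10⁻¹⁹ J/eV) = 2.15296e-18 J

Using E = hf:
f = E/h = 2.15296e-18 J / (6.62607 × 10⁻³⁴ J·s)
f = 3.249e+15 Hz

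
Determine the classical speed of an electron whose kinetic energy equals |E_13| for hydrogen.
1.68e+05 m/s (or 0.056134% of c)

The binding energy at n = 13 for hydrogen is:
E_13 = -13.6057/13² = -0.08050710 eV
|E_13| = 0.08050710 eV

Convert to Joules:
KE = 0.08050710 eV × (1.602177 × 10⁻¹⁹ J/eV) = 1.2899e-20 J

Using KE = ½mv²:
v = √(2·KE/m_e)
v = √(2 × 1.2899e-20 J / 9.10938 × 10⁻³¹ kg)
v = 1.68e+05 m/s

This is approximately 0.056134% the speed of light.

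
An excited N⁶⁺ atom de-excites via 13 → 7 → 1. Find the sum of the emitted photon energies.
662.734452 eV

The energy levels of N⁶⁺ are E_n = -13.6057 × 7² / n² eV.

First transition (13 → 7):
ΔE₁ = |E_7 - E_13|
ΔE₁ = |-13.605700000000 - (-3.944847928994)| = 9.660852071 eV

Second transition (7 → 1):
ΔE₂ = |E_1 - E_7|
ΔE₂ = |-666.679300000000 - (-13.605700000000)| = 653.073600000 eV

Total energy released:
E_total = ΔE₁ + ΔE₂ = 9.660852071 + 653.073600000 = 662.734452 eV

Note: This equals the direct transition 13 → 1: 662.734452 eV ✓
Energy is conserved regardless of the path taken.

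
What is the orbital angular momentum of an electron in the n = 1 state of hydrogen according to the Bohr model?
1.055e-34 J·s (or 1ℏ)

In the Bohr model, angular momentum is quantized:
L = nℏ

where ℏ = h/(2π) = 1.05457e-34 J·s

For n = 1:
L = 1 × 1.05457e-34 J·s
L = 1.055e-34 J·s

This can also be written as L = 1ℏ.
The angular momentum is an integer multiple of the reduced Planck constant.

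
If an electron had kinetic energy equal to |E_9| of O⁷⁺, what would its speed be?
1.94e+06 m/s (or 0.649% of c)

The binding energy at n = 9 for O⁷⁺ is:
E_9 = -13.6057 × 8²/9² = -10.75018 eV
|E_9| = 10.75018 eV

Convert to Joules:
KE = 10.75018 eV × (1.602177 × 10⁻¹⁹ J/eV) = 1.7224e-18 J

Using KE = ½mv²:
v = √(2·KE/m_e)
v = √(2 × 1.7224e-18 J / 9.10938 × 10⁻³¹ kg)
v = 1.94e+06 m/s

This is approximately 0.649% the speed of light.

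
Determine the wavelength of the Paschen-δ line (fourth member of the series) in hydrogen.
1004.66981 nm

The lines of a series are numbered from the longest wavelength (smallest ΔE) outward; the fourth line is the transition from n = n_f + 4 to n_f.
The Paschen series has all transitions ending at n_f = 3.

For H, the fourth line (δ-line) is the jump from n = 7 to n = 3:
E_7 = -13.6057 / 7² = -0.2776673469 eV
E_3 = -13.6057 / 3² = -1.5117444444 eV
ΔE = E_7 - E_3 = 1.2340770975 eV

λ = hc/E = 1239.84 eV·nm / 1.2340770975 eV
λ = 1004.66981 nm

This is the δ-line of the Paschen series in H.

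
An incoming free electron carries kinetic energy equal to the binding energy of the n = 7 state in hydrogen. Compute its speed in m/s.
3.13e+05 m/s (or 0.10% of c)

The binding energy at n = 7 for hydrogen is:
E_7 = -13.6057/7² = -0.277667 eV
|E_7| = 0.277667 eV

Convert to Joules:
KE = 0.277667 eV × (1.602177 × 10⁻¹⁹ J/eV) = 4.4487e-20 J

Using KE = ½mv²:
v = √(2·KE/m_e)
v = √(2 × 4.4487e-20 J / 9.10938 × 10⁻³¹ kg)
v = 3.13e+05 m/s

This is approximately 0.10% the speed of light.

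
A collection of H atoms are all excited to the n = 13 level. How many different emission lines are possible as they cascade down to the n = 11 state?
3

The electron can occupy levels n = 11, 12, ..., 13 during de-excitation — that is m = 13 - 11 + 1 = 3 distinct levels.

The number of distinct spectral lines equals the number of ways to choose 2 of these m levels (each pair gives one possible emission transition):

Number of lines = m(m-1)/2 = 3×2/2 = 3

These correspond to all possible transitions between the 3 levels:
13 → 12, 13 → 11, 12 → 11

Each transition produces a photon with a unique energy (and thus wavelength). This count does not depend on Z.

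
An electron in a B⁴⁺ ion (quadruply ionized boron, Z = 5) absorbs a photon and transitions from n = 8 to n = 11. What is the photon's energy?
2.50363 eV

The energy levels of a hydrogen-like atom are E_n = -13.6057 Z² eV / n².

Energy at n = 8: E_8 = -13.6057 × 5² / 8² = -5.31472656 eV
Energy at n = 11: E_11 = -13.6057 × 5² / 11² = -2.81109504 eV

The excitation energy is the difference:
ΔE = E_11 - E_8
ΔE = -2.81109504 - (-5.31472656)
ΔE = 2.50363 eV

Since this is positive, energy must be absorbed (photon absorption).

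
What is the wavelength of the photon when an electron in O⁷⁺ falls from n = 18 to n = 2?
5.77 nm

First, find the transition energy using E_n = -13.6057 Z² / n² eV:
E_18 = -13.6057 × 8² / 18² = -2.6875 eV
E_2 = -13.6057 × 8² / 2² = -217.6912 eV

Photon energy: |ΔE| = |E_2 - E_18| = 215.0037 eV

Convert to wavelength using E = hc/λ with hc = 1239.84 eV·nm:
λ = hc/E = 1239.84 eV·nm / 215.0037 eV
λ = 5.77 nm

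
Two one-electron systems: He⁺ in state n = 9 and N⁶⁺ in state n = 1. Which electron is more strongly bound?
N⁶⁺ at n = 1 (E = -666.679300 eV)

Using E_n = -13.6057 Z² / n² eV:

He⁺ (Z = 2) at n = 9:
E = -13.6057 × 2² / 9² = -13.6057 × 4 / 81 = -0.671886420 eV

N⁶⁺ (Z = 7) at n = 1:
E = -13.6057 × 7² / 1² = -13.6057 × 49 / 1 = -666.679300000 eV

Since -666.679300000 eV < -0.671886420 eV,
N⁶⁺ at n = 1 is more tightly bound (requires more energy to ionize).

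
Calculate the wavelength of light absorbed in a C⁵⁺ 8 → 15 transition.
226.401275 nm

First, find the transition energy using E_n = -13.6057 Z² / n² eV:
E_8 = -13.6057 × 6² / 8² = -7.6532062500 eV
E_15 = -13.6057 × 6² / 15² = -2.1769120000 eV

Photon energy: |ΔE| = |E_15 - E_8| = 5.4762942500 eV

Convert to wavelength using E = hc/λ with hc = 1239.84 eV·nm:
λ = hc/E = 1239.84 eV·nm / 5.4762942500 eV
λ = 226.401275 nm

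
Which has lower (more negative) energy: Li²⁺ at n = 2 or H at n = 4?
Li²⁺ at n = 2 (E = -30.61 eV)

Using E_n = -13.6057 Z² / n² eV:

Li²⁺ (Z = 3) at n = 2:
E = -13.6057 × 3² / 2² = -13.6057 × 9 / 4 = -30.61283 eV

H (Z = 1) at n = 4:
E = -13.6057 × 1² / 4² = -13.6057 × 1 / 16 = -0.85036 eV

Since -30.61283 eV < -0.85036 eV,
Li²⁺ at n = 2 is more tightly bound (requires more energy to ionize).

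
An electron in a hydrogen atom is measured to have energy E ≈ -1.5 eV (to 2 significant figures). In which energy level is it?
n = 3

The exact energy levels follow E_n = -13.6057 eV / n².

The measured value (-1.5 eV) is reported to only 2 significant figures, so we must test candidate n values and see which one matches to that precision.

Candidate energies:
  n = 1:  E = -13.6057/1² = -13.60570 eV
  n = 2:  E = -13.6057/2² = -3.40143 eV
  n = 3:  E = -13.6057/3² = -1.51174 eV  ← matches
  n = 4:  E = -13.6057/4² = -0.85036 eV
  n = 5:  E = -13.6057/5² = -0.54423 eV

Checking against the measurement of -1.5 eV (2 sig figs), only n = 3 agrees:
E_3 = -1.51174 eV, which rounds to -1.5 eV ✓

Therefore n = 3.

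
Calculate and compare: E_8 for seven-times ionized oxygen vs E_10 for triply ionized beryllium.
O⁷⁺ at n = 8 (E = -13.605700 eV)

Using E_n = -13.6057 Z² / n² eV:

O⁷⁺ (Z = 8) at n = 8:
E = -13.6057 × 8² / 8² = -13.6057 × 64 / 64 = -13.605700000 eV

Be³⁺ (Z = 4) at n = 10:
E = -13.6057 × 4² / 10² = -13.6057 × 16 / 100 = -2.176912000 eV

Since -13.605700000 eV < -2.176912000 eV,
O⁷⁺ at n = 8 is more tightly bound (requires more energy to ionize).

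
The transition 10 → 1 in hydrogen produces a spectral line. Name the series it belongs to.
Lyman series

The spectral series in hydrogen are named based on the final (lower) energy level:
- Lyman series: n_final = 1 (ultraviolet)
- Balmer series: n_final = 2 (visible/near-UV)
- Paschen series: n_final = 3 (infrared)
- Brackett series: n_final = 4 (infrared)
- Pfund series: n_final = 5 (far infrared)

Since this transition ends at n = 1, it belongs to the Lyman series.

For reference, this 10 → 1 line has photon energy
ΔE = 13.6057 eV × (1/1² - 1/10²) = 13.46964300 eV,
corresponding to wavelength λ = hc/ΔE = 1239.84 eV·nm / 13.46964300 eV = 92.046983 nm in the ultraviolet region.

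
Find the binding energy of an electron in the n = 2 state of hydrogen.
3.401425 eV

The ionization energy is the energy needed to remove the electron completely (n → ∞).

For hydrogen, E_n = -13.6057 eV / n².

At n = 2: E_2 = -13.6057 / 2² = -3.401425000 eV
At n = ∞: E_∞ = 0 eV

Ionization energy = E_∞ - E_2 = 0 - (-3.401425000) = 3.401425000 eV
Ionization energy ≈ 3.401425 eV

This is also called the binding energy of the electron in state n = 2.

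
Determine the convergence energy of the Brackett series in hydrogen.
0.85036 eV

The series limit corresponds to the transition from n = ∞ to n = 4.
This is the highest energy (shortest wavelength) transition in the Brackett series.

E_∞ = 0 eV
E_4 = -13.6057 / 4² = -0.85036 eV

Energy at series limit:
ΔE = E_∞ - E_4 = 0 - (-0.85036) = 0.85036 eV

This energy equals the ionization energy from the n = 4 state of hydrogen.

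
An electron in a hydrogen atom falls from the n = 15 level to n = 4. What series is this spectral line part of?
Brackett series

The spectral series in hydrogen are named based on the final (lower) energy level:
- Lyman series: n_final = 1 (ultraviolet)
- Balmer series: n_final = 2 (visible/near-UV)
- Paschen series: n_final = 3 (infrared)
- Brackett series: n_final = 4 (infrared)
- Pfund series: n_final = 5 (far infrared)

Since this transition ends at n = 4, it belongs to the Brackett series.

For reference, this 15 → 4 line has photon energy
ΔE = 13.6057 eV × (1/4² - 1/15²) = 0.789886472 eV,
corresponding to wavelength λ = hc/ΔE = 1239.84 eV·nm / 0.789886472 eV = 1569.643 nm in the infrared region.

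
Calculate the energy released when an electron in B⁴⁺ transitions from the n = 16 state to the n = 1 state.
338.813818 eV

The energy levels are E_n = -13.6057 Z² eV / n².

Energy at n = 16: E_16 = -13.6057 × 5² / 16² = -1.328681641 eV
Energy at n = 1: E_1 = -13.6057 × 5² / 1² = -340.142500000 eV

For emission (electron falling to lower state), the photon energy is:
E_photon = E_16 - E_1 = |-1.328681641 - (-340.142500000)|
E_photon = 338.813818 eV

This energy is carried away by the emitted photon.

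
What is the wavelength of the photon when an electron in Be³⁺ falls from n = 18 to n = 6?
230.6640 nm

First, find the transition energy using E_n = -13.6057 Z² / n² eV:
E_18 = -13.6057 × 4² / 18² = -0.67188642 eV
E_6 = -13.6057 × 4² / 6² = -6.04697778 eV

Photon energy: |ΔE| = |E_6 - E_18| = 5.37509136 eV

Convert to wavelength using E = hc/λ with hc = 1239.84 eV·nm:
λ = hc/E = 1239.84 eV·nm / 5.37509136 eV
λ = 230.6640 nm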